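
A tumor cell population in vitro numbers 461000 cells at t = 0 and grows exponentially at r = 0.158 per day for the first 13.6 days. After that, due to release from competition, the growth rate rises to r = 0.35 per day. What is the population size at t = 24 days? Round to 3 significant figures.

Phase 1: N(13.6) = 461000·e^(0.158×13.6) = 461000·e^2.149 = 3.952873×10^6.
Phase 2 runs for 24 − 13.6 = 10.4 days at r = 0.35.
N(24) = 3.952873×10^6·e^(0.35×10.4) = 3.952873×10^6·e^3.64 = 1.505722×10^8.

151000000 cells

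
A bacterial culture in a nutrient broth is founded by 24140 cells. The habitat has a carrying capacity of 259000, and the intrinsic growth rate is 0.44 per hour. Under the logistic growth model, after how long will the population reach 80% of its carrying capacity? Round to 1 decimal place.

8.3 hours

A = (K − N₀)/N₀ = (259000 − 24140)/24140 = 9.7291.
Solve 259000/(1 + 9.7291·e^(−0.44t)) = 207200: 1 + 9.7291·e^(−0.44t) = 1.25, so e^(−0.44t) = 0.0256962.
−0.44·t = ln(0.0256962) = -3.6614, so t = 3.6614/0.44 = 8.3214.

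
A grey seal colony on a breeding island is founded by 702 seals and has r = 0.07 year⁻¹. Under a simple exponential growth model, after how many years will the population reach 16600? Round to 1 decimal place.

Set N₀·e^(rt) = 16600: e^(0.07·t) = 16600/702 = 23.647.
0.07·t = ln(23.647) = 3.1632, so t = 3.1632/0.07 = 45.189.

45.2 years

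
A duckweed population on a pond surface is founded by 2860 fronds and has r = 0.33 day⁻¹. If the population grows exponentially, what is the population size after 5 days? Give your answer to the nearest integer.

14892 fronds

N(t) = N₀·e^(rt) = 2860 × e^(0.33×5) = 2860 × e^1.65.
e^1.65 ≈ 5.207, so N ≈ 2860 × 5.207 = 14892.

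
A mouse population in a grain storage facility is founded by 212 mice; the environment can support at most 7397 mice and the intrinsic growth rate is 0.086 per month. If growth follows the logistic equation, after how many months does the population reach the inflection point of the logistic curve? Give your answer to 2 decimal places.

40.97 months

Logistic growth is fastest at N = K/2 = 3698.5.
A = (K − N₀)/N₀ = 33.892. Set K/(1 + A·e^(−rt)) = K/2 → A·e^(−rt) = 1.
e^(−0.086t) = 1/33.892 = 0.0295059, so t = ln(33.892)/0.086 = 3.5232/0.086 = 40.967.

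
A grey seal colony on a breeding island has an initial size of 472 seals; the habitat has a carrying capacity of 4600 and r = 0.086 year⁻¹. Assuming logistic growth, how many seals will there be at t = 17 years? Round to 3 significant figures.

1520 seals

A = (K − N₀)/N₀ = (4600 − 472)/472 = 8.7458.
N(t) = K/(1 + A·e^(−rt)) = 4600/(1 + 8.7458×e^(−0.086×17)).
e^(−1.462) = 0.23177; denominator = 1 + 8.7458×0.23177 = 3.027.
N = 4600/3.027 = 1519.64.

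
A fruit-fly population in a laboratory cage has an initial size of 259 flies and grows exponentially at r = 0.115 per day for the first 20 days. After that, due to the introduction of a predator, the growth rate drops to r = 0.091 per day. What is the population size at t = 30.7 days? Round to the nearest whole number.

Phase 1: N(20) = 259·e^(0.115×20) = 259·e^2.3 = 2583.31.
Phase 2 runs for 30.7 − 20 = 10.7 days at r = 0.091.
N(30.7) = 2583.31·e^(0.091×10.7) = 2583.31·e^0.9737 = 6839.9.

6840 flies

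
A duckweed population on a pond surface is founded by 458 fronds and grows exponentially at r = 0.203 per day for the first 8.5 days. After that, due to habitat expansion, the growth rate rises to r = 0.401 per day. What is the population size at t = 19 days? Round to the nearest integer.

173316 fronds

Phase 1: N(8.5) = 458·e^(0.203×8.5) = 458·e^1.726 = 2571.82.
Phase 2 runs for 19 − 8.5 = 10.5 days at r = 0.401.
N(19) = 2571.82·e^(0.401×10.5) = 2571.82·e^4.211 = 173316.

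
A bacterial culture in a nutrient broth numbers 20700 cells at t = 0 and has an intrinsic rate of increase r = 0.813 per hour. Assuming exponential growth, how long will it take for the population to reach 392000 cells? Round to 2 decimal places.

3.62 hours

Set N₀·e^(rt) = 392000: e^(0.813·t) = 392000/20700 = 18.937.
0.813·t = ln(18.937) = 2.9411, so t = 2.9411/0.813 = 3.6176.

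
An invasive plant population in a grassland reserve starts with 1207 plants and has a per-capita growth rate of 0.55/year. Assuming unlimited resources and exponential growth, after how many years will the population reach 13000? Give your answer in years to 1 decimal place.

Set N₀·e^(rt) = 13000: e^(0.55·t) = 13000/1207 = 10.771.
0.55·t = ln(10.771) = 2.3768, so t = 2.3768/0.55 = 4.3215.

4.3 years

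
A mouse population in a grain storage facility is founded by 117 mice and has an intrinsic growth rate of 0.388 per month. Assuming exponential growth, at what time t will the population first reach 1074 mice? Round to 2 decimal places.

5.71 months

Set N₀·e^(rt) = 1074: e^(0.388·t) = 1074/117 = 9.1795.
0.388·t = ln(9.1795) = 2.217, so t = 2.217/0.388 = 5.7138.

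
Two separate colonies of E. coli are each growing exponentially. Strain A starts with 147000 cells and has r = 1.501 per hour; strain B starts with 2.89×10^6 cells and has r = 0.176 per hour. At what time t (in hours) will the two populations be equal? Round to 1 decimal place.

Set 147000·e^(1.501t) = 2.89×10^6·e^(0.176t).
e^((1.501 − 0.176)t) = 2.89×10^6/147000 → e^(1.325·t) = 19.66.
1.325·t = ln(19.66) = 2.9786, so t = 2.9786/1.325 = 2.248.

2.2 hours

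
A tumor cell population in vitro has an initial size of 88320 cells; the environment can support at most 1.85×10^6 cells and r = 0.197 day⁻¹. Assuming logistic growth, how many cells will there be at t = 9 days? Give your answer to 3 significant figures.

422000 cells

A = (K − N₀)/N₀ = (1.85×10^6 − 88320)/88320 = 19.947.
N(t) = K/(1 + A·e^(−rt)) = 1.85×10^6/(1 + 19.947×e^(−0.197×9)).
e^(−1.773) = 0.16982; denominator = 1 + 19.947×0.16982 = 4.3874.
N = 1.85×10^6/4.3874 = 421664.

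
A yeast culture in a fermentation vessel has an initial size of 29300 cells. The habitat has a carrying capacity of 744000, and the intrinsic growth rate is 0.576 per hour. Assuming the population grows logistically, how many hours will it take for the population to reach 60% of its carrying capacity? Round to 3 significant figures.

6.25 hours

A = (K − N₀)/N₀ = (744000 − 29300)/29300 = 24.392.
Solve 744000/(1 + 24.392·e^(−0.576t)) = 446400: 1 + 24.392·e^(−0.576t) = 1.6667, so e^(−0.576t) = 0.0273308.
−0.576·t = ln(0.0273308) = -3.5997, so t = 3.5997/0.576 = 6.2495.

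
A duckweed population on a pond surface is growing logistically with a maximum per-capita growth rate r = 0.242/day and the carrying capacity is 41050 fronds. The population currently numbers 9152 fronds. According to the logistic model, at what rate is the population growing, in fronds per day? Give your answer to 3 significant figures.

1720 fronds per day

dN/dt = rN(1 − N/K) = 0.242 × 9152 × (1 − 9152/41050).
1 − 9152/41050 = 0.77705; dN/dt = 0.242 × 9152 × 0.77705 = 1721.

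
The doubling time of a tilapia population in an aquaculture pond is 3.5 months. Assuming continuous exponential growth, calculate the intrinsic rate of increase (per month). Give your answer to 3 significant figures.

0.198 per month

r = ln(2)/t_d = 0.6931/3.5 = 0.19804.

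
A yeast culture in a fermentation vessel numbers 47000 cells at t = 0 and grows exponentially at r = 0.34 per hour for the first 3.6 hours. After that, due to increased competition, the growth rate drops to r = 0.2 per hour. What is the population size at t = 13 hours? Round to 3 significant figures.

Phase 1: N(3.6) = 47000·e^(0.34×3.6) = 47000·e^1.224 = 159836.
Phase 2 runs for 13 − 3.6 = 9.4 hours at r = 0.2.
N(13) = 159836·e^(0.2×9.4) = 159836·e^1.88 = 1.047485×10^6.

1050000 cells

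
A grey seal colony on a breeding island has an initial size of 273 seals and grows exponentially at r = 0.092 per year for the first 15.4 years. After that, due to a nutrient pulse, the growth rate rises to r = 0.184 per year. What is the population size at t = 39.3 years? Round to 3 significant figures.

Phase 1: N(15.4) = 273·e^(0.092×15.4) = 273·e^1.417 = 1125.83.
Phase 2 runs for 39.3 − 15.4 = 23.9 years at r = 0.184.
N(39.3) = 1125.83·e^(0.184×23.9) = 1125.83·e^4.398 = 91479.6.

91500 seals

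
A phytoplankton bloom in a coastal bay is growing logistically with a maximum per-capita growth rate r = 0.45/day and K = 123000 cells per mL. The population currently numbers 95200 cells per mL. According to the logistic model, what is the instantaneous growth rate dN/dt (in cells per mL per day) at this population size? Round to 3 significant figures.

dN/dt = rN(1 − N/K) = 0.45 × 95200 × (1 − 95200/123000).
1 − 95200/123000 = 0.22602; dN/dt = 0.45 × 95200 × 0.22602 = 9682.5.

9680 cells per mL per day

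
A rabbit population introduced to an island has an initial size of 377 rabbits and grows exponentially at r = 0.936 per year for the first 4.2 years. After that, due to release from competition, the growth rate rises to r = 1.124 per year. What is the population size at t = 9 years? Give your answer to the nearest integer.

4233947 rabbits

Phase 1: N(4.2) = 377·e^(0.936×4.2) = 377·e^3.931 = 19215.
Phase 2 runs for 9 − 4.2 = 4.8 years at r = 1.124.
N(9) = 19215·e^(1.124×4.8) = 19215·e^5.395 = 4.233947×10^6.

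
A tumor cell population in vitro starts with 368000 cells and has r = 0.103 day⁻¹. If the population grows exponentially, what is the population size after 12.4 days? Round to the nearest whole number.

1319863 cells

N(t) = N₀·e^(rt) = 368000 × e^(0.103×12.4) = 368000 × e^1.277.
e^1.277 ≈ 3.5866, so N ≈ 368000 × 3.5866 = 1.319863×10^6.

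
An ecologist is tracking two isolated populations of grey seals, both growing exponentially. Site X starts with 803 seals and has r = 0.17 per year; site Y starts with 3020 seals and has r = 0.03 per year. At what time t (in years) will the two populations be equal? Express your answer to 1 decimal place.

9.5 years

Set 803·e^(0.17t) = 3020·e^(0.03t).
e^((0.17 − 0.03)t) = 3020/803 → e^(0.14·t) = 3.7609.
0.14·t = ln(3.7609) = 1.3247, so t = 1.3247/0.14 = 9.4618.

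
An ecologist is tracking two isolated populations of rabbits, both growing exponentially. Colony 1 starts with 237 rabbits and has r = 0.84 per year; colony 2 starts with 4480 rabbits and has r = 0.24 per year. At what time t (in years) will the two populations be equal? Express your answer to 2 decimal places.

Set 237·e^(0.84t) = 4480·e^(0.24t).
e^((0.84 − 0.24)t) = 4480/237 → e^(0.6·t) = 18.903.
0.6·t = ln(18.903) = 2.9393, so t = 2.9393/0.6 = 4.8989.

4.90 years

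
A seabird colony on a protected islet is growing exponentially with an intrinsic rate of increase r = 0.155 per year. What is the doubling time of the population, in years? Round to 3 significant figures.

4.47 years

Doubling time t_d = ln(2)/r = 0.6931/0.155 = 4.4719.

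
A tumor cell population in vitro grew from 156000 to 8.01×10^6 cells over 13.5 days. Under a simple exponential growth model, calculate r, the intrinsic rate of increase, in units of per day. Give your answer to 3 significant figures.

0.292 per day

From N(t) = N₀·e^(rt): e^(r·13.5) = 8.01×10^6/156000 = 51.346.
r·13.5 = ln(51.346) = 3.9386, so r = 3.9386/13.5 = 0.29175.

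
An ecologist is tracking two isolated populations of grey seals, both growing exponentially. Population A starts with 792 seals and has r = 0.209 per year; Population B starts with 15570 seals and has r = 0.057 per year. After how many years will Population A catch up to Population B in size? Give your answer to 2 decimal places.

19.60 years

Set 792·e^(0.209t) = 15570·e^(0.057t).
e^((0.209 − 0.057)t) = 15570/792 → e^(0.152·t) = 19.659.
0.152·t = ln(19.659) = 2.9785, so t = 2.9785/0.152 = 19.596.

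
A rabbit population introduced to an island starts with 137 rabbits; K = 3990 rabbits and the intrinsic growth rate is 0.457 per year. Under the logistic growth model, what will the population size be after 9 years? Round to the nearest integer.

A = (K − N₀)/N₀ = (3990 − 137)/137 = 28.124.
N(t) = K/(1 + A·e^(−rt)) = 3990/(1 + 28.124×e^(−0.457×9)).
e^(−4.113) = 0.016359; denominator = 1 + 28.124×0.016359 = 1.4601.
N = 3990/1.4601 = 2732.74.

2733 rabbits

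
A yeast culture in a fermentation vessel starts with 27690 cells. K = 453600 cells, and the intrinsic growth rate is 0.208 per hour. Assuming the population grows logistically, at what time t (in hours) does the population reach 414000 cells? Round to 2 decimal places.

A = (K − N₀)/N₀ = (453600 − 27690)/27690 = 15.381.
Solve 453600/(1 + 15.381·e^(−0.208t)) = 414000: 1 + 15.381·e^(−0.208t) = 1.0957, so e^(−0.208t) = 0.00621871.
−0.208·t = ln(0.00621871) = -5.0802, so t = 5.0802/0.208 = 24.424.

24.42 hours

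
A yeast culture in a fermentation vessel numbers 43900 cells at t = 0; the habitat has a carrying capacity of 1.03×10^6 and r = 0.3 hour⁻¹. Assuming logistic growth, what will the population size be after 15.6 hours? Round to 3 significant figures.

852000 cells

A = (K − N₀)/N₀ = (1.03×10^6 − 43900)/43900 = 22.462.
N(t) = K/(1 + A·e^(−rt)) = 1.03×10^6/(1 + 22.462×e^(−0.3×15.6)).
e^(−4.68) = 0.009279; denominator = 1 + 22.462×0.009279 = 1.2084.
N = 1.03×10^6/1.2084 = 852346.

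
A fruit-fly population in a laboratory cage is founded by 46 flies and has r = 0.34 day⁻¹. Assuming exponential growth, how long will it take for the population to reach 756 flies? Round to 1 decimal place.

Set N₀·e^(rt) = 756: e^(0.34·t) = 756/46 = 16.435.
0.34·t = ln(16.435) = 2.7994, so t = 2.7994/0.34 = 8.2335.

8.2 days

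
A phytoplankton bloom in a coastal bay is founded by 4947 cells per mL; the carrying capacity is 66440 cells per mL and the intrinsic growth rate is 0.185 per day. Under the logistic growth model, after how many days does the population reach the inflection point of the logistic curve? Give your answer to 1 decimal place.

Logistic growth is fastest at N = K/2 = 33220.
A = (K − N₀)/N₀ = 12.43. Set K/(1 + A·e^(−rt)) = K/2 → A·e^(−rt) = 1.
e^(−0.185t) = 1/12.43 = 0.0804482, so t = ln(12.43)/0.185 = 2.5201/0.185 = 13.622.

13.6 days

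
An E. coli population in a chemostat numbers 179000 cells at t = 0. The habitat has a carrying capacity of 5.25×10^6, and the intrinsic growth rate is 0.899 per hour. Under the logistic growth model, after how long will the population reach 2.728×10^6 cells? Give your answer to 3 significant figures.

A = (K − N₀)/N₀ = (5.25×10^6 − 179000)/179000 = 28.33.
Solve 5.25×10^6/(1 + 28.33·e^(−0.899t)) = 2.728×10^6: 1 + 28.33·e^(−0.899t) = 1.9245, so e^(−0.899t) = 0.0326332.
−0.899·t = ln(0.0326332) = -3.4224, so t = 3.4224/0.899 = 3.8069.

3.81 hours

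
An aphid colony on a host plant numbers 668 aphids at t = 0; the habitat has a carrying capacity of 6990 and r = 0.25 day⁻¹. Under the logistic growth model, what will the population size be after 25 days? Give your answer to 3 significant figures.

A = (K − N₀)/N₀ = (6990 − 668)/668 = 9.4641.
N(t) = K/(1 + A·e^(−rt)) = 6990/(1 + 9.4641×e^(−0.25×25)).
e^(−6.25) = 0.0019305; denominator = 1 + 9.4641×0.0019305 = 1.0183.
N = 6990/1.0183 = 6864.58.

6860 aphids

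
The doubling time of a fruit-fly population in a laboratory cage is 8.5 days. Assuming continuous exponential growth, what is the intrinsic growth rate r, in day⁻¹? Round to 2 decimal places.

r = ln(2)/t_d = 0.6931/8.5 = 0.081547.

0.08 per day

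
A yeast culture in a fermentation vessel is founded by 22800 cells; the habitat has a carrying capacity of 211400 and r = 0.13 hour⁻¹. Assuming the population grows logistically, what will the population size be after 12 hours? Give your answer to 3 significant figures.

A = (K − N₀)/N₀ = (211400 − 22800)/22800 = 8.2719.
N(t) = K/(1 + A·e^(−rt)) = 211400/(1 + 8.2719×e^(−0.13×12)).
e^(−1.56) = 0.21014; denominator = 1 + 8.2719×0.21014 = 2.7382.
N = 211400/2.7382 = 77203.1.

77200 cells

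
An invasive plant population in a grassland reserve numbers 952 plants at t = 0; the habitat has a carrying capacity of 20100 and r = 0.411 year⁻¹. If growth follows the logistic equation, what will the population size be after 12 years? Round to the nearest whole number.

17554 plants

A = (K − N₀)/N₀ = (20100 − 952)/952 = 20.113.
N(t) = K/(1 + A·e^(−rt)) = 20100/(1 + 20.113×e^(−0.411×12)).
e^(−4.932) = 0.0072121; denominator = 1 + 20.113×0.0072121 = 1.1451.
N = 20100/1.1451 = 17553.7.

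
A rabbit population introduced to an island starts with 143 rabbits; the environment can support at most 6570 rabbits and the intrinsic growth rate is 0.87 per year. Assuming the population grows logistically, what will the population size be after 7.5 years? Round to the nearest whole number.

6164 rabbits

A = (K − N₀)/N₀ = (6570 − 143)/143 = 44.944.
N(t) = K/(1 + A·e^(−rt)) = 6570/(1 + 44.944×e^(−0.87×7.5)).
e^(−6.525) = 0.0014663; denominator = 1 + 44.944×0.0014663 = 1.0659.
N = 6570/1.0659 = 6163.79.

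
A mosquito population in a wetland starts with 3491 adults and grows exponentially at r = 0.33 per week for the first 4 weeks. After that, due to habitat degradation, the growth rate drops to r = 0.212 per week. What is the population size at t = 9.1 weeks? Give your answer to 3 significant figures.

38500 adults

Phase 1: N(4) = 3491·e^(0.33×4) = 3491·e^1.32 = 13068.3.
Phase 2 runs for 9.1 − 4 = 5.1 weeks at r = 0.212.
N(9.1) = 13068.3·e^(0.212×5.1) = 13068.3·e^1.081 = 38528.1.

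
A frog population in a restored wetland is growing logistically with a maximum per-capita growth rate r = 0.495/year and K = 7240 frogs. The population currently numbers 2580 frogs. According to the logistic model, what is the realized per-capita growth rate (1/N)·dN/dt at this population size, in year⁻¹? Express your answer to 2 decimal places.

0.32 per year

(1/N)·dN/dt = r(1 − N/K) = 0.495 × (1 − 2580/7240).
= 0.495 × 0.64365 = 0.3186.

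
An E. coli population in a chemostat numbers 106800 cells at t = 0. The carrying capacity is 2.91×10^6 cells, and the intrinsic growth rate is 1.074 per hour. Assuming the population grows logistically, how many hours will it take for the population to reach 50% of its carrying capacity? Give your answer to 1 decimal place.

3.0 hours

A = (K − N₀)/N₀ = (2.91×10^6 − 106800)/106800 = 26.247.
Solve 2.91×10^6/(1 + 26.247·e^(−1.074t)) = 1.455×10^6: 1 + 26.247·e^(−1.074t) = 2, so e^(−1.074t) = 0.0380993.
−1.074·t = ln(0.0380993) = -3.2676, so t = 3.2676/1.074 = 3.0424.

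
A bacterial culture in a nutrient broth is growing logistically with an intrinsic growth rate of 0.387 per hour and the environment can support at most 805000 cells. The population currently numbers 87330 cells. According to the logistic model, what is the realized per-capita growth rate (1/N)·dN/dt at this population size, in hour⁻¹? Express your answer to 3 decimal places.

0.345 per hour

(1/N)·dN/dt = r(1 − N/K) = 0.387 × (1 − 87330/805000).
= 0.387 × 0.89152 = 0.34502.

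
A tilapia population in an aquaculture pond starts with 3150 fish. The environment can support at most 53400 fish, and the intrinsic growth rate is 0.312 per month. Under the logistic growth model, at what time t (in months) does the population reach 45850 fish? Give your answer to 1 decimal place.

14.7 months

A = (K − N₀)/N₀ = (53400 − 3150)/3150 = 15.952.
Solve 53400/(1 + 15.952·e^(−0.312t)) = 45850: 1 + 15.952·e^(−0.312t) = 1.1647, so e^(−0.312t) = 0.0103224.
−0.312·t = ln(0.0103224) = -4.5734, so t = 4.5734/0.312 = 14.658.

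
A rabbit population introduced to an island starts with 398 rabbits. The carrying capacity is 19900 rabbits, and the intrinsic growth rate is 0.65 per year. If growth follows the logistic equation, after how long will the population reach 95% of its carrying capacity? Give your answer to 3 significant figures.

A = (K − N₀)/N₀ = (19900 − 398)/398 = 49.
Solve 19900/(1 + 49·e^(−0.65t)) = 18905: 1 + 49·e^(−0.65t) = 1.0526, so e^(−0.65t) = 0.00107411.
−0.65·t = ln(0.00107411) = -6.8363, so t = 6.8363/0.65 = 10.517.

10.5 years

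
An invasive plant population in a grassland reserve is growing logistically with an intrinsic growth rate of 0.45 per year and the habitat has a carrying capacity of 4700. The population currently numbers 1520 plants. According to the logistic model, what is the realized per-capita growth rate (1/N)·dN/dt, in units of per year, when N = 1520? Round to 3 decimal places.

(1/N)·dN/dt = r(1 − N/K) = 0.45 × (1 − 1520/4700).
= 0.45 × 0.6766 = 0.30447.

0.304 per year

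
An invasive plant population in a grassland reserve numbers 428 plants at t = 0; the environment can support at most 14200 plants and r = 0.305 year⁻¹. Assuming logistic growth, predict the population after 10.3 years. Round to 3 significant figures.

A = (K − N₀)/N₀ = (14200 − 428)/428 = 32.178.
N(t) = K/(1 + A·e^(−rt)) = 14200/(1 + 32.178×e^(−0.305×10.3)).
e^(−3.142) = 0.043218; denominator = 1 + 32.178×0.043218 = 2.3906.
N = 14200/2.3906 = 5939.81.

5940 plants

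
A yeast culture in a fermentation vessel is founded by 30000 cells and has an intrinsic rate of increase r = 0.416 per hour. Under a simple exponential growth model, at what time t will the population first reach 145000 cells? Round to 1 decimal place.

3.8 hours

Set N₀·e^(rt) = 145000: e^(0.416·t) = 145000/30000 = 4.8333.
0.416·t = ln(4.8333) = 1.5755, so t = 1.5755/0.416 = 3.7873.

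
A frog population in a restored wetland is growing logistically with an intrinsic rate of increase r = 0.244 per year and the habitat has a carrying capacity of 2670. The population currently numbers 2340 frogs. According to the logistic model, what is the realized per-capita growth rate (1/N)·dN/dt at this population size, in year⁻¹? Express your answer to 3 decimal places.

0.030 per year

(1/N)·dN/dt = r(1 − N/K) = 0.244 × (1 − 2340/2670).
= 0.244 × 0.1236 = 0.030157.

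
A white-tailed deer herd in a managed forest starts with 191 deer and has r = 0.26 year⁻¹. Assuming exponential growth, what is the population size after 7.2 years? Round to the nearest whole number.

N(t) = N₀·e^(rt) = 191 × e^(0.26×7.2) = 191 × e^1.872.
e^1.872 ≈ 6.5013, so N ≈ 191 × 6.5013 = 1241.75.

1242 deer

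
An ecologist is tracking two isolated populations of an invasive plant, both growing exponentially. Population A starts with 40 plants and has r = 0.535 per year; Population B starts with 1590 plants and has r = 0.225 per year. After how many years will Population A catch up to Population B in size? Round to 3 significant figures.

Set 40·e^(0.535t) = 1590·e^(0.225t).
e^((0.535 − 0.225)t) = 1590/40 → e^(0.31·t) = 39.75.
0.31·t = ln(39.75) = 3.6826, so t = 3.6826/0.31 = 11.879.

11.9 years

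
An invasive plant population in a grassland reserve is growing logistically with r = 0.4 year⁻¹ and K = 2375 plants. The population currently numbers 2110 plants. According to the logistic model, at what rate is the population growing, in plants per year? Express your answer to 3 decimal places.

94.173 plants per year

dN/dt = rN(1 − N/K) = 0.4 × 2110 × (1 − 2110/2375).
1 − 2110/2375 = 0.11158; dN/dt = 0.4 × 2110 × 0.11158 = 94.173.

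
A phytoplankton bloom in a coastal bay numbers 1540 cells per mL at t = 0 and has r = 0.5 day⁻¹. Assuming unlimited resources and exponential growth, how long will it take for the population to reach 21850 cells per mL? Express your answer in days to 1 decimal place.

Set N₀·e^(rt) = 21850: e^(0.5·t) = 21850/1540 = 14.188.
0.5·t = ln(14.188) = 2.6524, so t = 2.6524/0.5 = 5.3048.

5.3 days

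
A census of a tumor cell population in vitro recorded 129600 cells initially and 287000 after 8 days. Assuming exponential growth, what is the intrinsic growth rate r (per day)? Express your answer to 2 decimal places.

From N(t) = N₀·e^(rt): e^(r·8) = 287000/129600 = 2.2145.
r·8 = ln(2.2145) = 0.79503, so r = 0.79503/8 = 0.099379.

0.10 per day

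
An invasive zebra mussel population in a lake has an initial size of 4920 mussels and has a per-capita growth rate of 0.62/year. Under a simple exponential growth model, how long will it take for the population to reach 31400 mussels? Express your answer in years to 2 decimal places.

Set N₀·e^(rt) = 31400: e^(0.62·t) = 31400/4920 = 6.3821.
0.62·t = ln(6.3821) = 1.8535, so t = 1.8535/0.62 = 2.9895.

2.99 years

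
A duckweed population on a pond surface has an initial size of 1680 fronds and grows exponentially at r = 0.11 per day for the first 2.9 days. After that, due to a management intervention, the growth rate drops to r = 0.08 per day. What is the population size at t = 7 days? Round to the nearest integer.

3208 fronds

Phase 1: N(2.9) = 1680·e^(0.11×2.9) = 1680·e^0.319 = 2311.26.
Phase 2 runs for 7 − 2.9 = 4.1 days at r = 0.08.
N(7) = 2311.26·e^(0.08×4.1) = 2311.26·e^0.328 = 3208.47.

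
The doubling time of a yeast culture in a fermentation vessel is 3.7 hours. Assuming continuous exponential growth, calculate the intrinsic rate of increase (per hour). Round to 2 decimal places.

0.19 per hour

r = ln(2)/t_d = 0.6931/3.7 = 0.18734.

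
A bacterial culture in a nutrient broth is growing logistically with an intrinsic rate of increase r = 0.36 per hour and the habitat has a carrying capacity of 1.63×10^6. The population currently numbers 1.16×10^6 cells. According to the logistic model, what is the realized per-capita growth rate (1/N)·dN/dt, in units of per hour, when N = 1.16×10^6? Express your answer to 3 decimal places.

0.104 per hour

(1/N)·dN/dt = r(1 − N/K) = 0.36 × (1 − 1.16×10^6/1.63×10^6).
= 0.36 × 0.28834 = 0.1038.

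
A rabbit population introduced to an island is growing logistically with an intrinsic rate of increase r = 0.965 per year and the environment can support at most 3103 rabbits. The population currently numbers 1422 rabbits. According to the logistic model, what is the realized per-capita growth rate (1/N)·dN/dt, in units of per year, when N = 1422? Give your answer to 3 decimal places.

0.523 per year

(1/N)·dN/dt = r(1 − N/K) = 0.965 × (1 − 1422/3103).
= 0.965 × 0.54173 = 0.52277.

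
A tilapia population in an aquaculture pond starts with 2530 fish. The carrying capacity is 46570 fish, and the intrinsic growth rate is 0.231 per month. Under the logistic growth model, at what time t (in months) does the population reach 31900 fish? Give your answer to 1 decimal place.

A = (K − N₀)/N₀ = (46570 − 2530)/2530 = 17.407.
Solve 46570/(1 + 17.407·e^(−0.231t)) = 31900: 1 + 17.407·e^(−0.231t) = 1.4599, so e^(−0.231t) = 0.0264188.
−0.231·t = ln(0.0264188) = -3.6337, so t = 3.6337/0.231 = 15.73.

15.7 months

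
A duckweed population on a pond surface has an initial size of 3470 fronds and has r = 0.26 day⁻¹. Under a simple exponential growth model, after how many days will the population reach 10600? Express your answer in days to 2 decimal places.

Set N₀·e^(rt) = 10600: e^(0.26·t) = 10600/3470 = 3.0548.
0.26·t = ln(3.0548) = 1.1167, so t = 1.1167/0.26 = 4.295.

4.29 days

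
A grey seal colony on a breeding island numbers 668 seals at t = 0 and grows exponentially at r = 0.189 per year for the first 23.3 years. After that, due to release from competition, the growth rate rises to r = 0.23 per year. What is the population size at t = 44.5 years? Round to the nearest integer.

7159768 seals

Phase 1: N(23.3) = 668·e^(0.189×23.3) = 668·e^4.404 = 54610.9.
Phase 2 runs for 44.5 − 23.3 = 21.2 years at r = 0.23.
N(44.5) = 54610.9·e^(0.23×21.2) = 54610.9·e^4.876 = 7.159768×10^6.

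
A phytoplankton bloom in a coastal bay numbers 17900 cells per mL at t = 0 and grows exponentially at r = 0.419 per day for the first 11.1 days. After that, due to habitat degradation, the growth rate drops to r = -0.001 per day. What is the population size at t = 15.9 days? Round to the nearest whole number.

Phase 1: N(11.1) = 17900·e^(0.419×11.1) = 17900·e^4.651 = 1.873757×10^6.
Phase 2 runs for 15.9 − 11.1 = 4.8 days at r = -0.001.
N(15.9) = 1.873757×10^6·e^(-0.001×4.8) = 1.873757×10^6·e^-0.0048 = 1.864784×10^6.

1864784 cells per mL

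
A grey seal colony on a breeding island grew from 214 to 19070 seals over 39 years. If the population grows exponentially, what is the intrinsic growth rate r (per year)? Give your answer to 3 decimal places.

From N(t) = N₀·e^(rt): e^(r·39) = 19070/214 = 89.112.
r·39 = ln(89.112) = 4.4899, so r = 4.4899/39 = 0.11513.

0.115 per year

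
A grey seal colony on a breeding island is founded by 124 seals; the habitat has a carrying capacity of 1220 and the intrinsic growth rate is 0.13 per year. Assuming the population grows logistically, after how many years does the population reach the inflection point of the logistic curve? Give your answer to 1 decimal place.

16.8 years

Logistic growth is fastest at N = K/2 = 610.
A = (K − N₀)/N₀ = 8.8387. Set K/(1 + A·e^(−rt)) = K/2 → A·e^(−rt) = 1.
e^(−0.13t) = 1/8.8387 = 0.113139, so t = ln(8.8387)/0.13 = 2.1791/0.13 = 16.763.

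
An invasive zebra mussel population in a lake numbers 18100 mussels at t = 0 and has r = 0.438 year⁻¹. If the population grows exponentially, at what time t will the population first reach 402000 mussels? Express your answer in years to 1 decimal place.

Set N₀·e^(rt) = 402000: e^(0.438·t) = 402000/18100 = 22.21.
0.438·t = ln(22.21) = 3.1005, so t = 3.1005/0.438 = 7.0789.

7.1 years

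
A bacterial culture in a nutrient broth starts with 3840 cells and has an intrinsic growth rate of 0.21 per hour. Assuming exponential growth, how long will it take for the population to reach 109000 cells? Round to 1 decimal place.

Set N₀·e^(rt) = 109000: e^(0.21·t) = 109000/3840 = 28.385.
0.21·t = ln(28.385) = 3.3459, so t = 3.3459/0.21 = 15.933.

15.9 hours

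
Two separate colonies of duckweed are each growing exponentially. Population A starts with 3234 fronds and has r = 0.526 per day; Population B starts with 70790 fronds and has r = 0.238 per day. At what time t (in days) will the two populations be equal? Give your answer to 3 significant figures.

10.7 days

Set 3234·e^(0.526t) = 70790·e^(0.238t).
e^((0.526 − 0.238)t) = 70790/3234 → e^(0.288·t) = 21.889.
0.288·t = ln(21.889) = 3.086, so t = 3.086/0.288 = 10.715.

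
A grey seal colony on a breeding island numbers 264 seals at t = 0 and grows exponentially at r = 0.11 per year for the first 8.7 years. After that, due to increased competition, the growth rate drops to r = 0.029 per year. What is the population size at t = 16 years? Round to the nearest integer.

Phase 1: N(8.7) = 264·e^(0.11×8.7) = 264·e^0.957 = 687.423.
Phase 2 runs for 16 − 8.7 = 7.3 years at r = 0.029.
N(16) = 687.423·e^(0.029×7.3) = 687.423·e^0.2117 = 849.501.

850 seals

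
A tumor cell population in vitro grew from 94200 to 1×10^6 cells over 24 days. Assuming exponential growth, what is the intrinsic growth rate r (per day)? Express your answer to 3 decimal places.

0.098 per day

From N(t) = N₀·e^(rt): e^(r·24) = 1×10^6/94200 = 10.616.
r·24 = ln(10.616) = 2.3623, so r = 2.3623/24 = 0.098431.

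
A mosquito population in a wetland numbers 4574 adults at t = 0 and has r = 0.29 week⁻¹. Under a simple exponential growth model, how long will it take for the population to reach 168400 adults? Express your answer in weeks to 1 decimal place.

Set N₀·e^(rt) = 168400: e^(0.29·t) = 168400/4574 = 36.817.
0.29·t = ln(36.817) = 3.606, so t = 3.606/0.29 = 12.434.

12.4 weeks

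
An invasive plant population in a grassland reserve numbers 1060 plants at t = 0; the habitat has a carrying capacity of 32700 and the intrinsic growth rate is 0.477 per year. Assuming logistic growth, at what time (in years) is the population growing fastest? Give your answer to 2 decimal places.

7.12 years

Logistic growth is fastest at N = K/2 = 16350.
A = (K − N₀)/N₀ = 29.849. Set K/(1 + A·e^(−rt)) = K/2 → A·e^(−rt) = 1.
e^(−0.477t) = 1/29.849 = 0.0335019, so t = ln(29.849)/0.477 = 3.3962/0.477 = 7.1198.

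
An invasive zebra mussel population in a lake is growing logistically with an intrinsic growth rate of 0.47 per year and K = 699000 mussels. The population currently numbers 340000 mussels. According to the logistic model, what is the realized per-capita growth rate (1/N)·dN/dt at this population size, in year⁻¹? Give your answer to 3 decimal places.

0.241 per year

(1/N)·dN/dt = r(1 − N/K) = 0.47 × (1 − 340000/699000).
= 0.47 × 0.51359 = 0.24139.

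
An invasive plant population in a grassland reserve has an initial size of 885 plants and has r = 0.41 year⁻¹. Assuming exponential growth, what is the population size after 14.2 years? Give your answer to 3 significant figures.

299000 plants

N(t) = N₀·e^(rt) = 885 × e^(0.41×14.2) = 885 × e^5.822.
e^5.822 ≈ 337.65, so N ≈ 885 × 337.65 = 298817.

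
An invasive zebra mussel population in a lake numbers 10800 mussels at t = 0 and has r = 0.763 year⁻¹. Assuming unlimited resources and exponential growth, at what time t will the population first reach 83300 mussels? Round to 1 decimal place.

2.7 years

Set N₀·e^(rt) = 83300: e^(0.763·t) = 83300/10800 = 7.713.
0.763·t = ln(7.713) = 2.0429, so t = 2.0429/0.763 = 2.6775.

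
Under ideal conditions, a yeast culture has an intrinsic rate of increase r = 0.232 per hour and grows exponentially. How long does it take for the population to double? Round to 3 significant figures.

2.99 hours

Doubling time t_d = ln(2)/r = 0.6931/0.232 = 2.9877.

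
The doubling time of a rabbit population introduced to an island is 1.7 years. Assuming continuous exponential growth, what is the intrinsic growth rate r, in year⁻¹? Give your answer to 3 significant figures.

0.408 per year

r = ln(2)/t_d = 0.6931/1.7 = 0.40773.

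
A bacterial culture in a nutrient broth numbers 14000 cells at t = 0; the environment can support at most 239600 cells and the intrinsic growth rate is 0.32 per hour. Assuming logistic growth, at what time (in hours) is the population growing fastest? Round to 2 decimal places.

Logistic growth is fastest at N = K/2 = 119800.
A = (K − N₀)/N₀ = 16.114. Set K/(1 + A·e^(−rt)) = K/2 → A·e^(−rt) = 1.
e^(−0.32t) = 1/16.114 = 0.0620567, so t = ln(16.114)/0.32 = 2.7797/0.32 = 8.6866.

8.69 hours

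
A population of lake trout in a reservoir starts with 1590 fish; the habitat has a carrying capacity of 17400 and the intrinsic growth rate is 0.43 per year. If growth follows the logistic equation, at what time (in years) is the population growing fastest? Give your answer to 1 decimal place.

Logistic growth is fastest at N = K/2 = 8700.
A = (K − N₀)/N₀ = 9.9434. Set K/(1 + A·e^(−rt)) = K/2 → A·e^(−rt) = 1.
e^(−0.43t) = 1/9.9434 = 0.100569, so t = ln(9.9434)/0.43 = 2.2969/0.43 = 5.3416.

5.3 years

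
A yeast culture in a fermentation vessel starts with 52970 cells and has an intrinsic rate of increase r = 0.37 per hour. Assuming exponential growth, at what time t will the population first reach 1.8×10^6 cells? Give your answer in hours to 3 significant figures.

9.53 hours

Set N₀·e^(rt) = 1.8×10^6: e^(0.37·t) = 1.8×10^6/52970 = 33.981.
0.37·t = ln(33.981) = 3.5258, so t = 3.5258/0.37 = 9.5292.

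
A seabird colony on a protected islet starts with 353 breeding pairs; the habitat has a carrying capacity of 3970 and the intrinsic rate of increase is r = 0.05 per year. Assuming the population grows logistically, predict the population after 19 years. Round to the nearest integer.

A = (K − N₀)/N₀ = (3970 − 353)/353 = 10.246.
N(t) = K/(1 + A·e^(−rt)) = 3970/(1 + 10.246×e^(−0.05×19)).
e^(−0.95) = 0.38674; denominator = 1 + 10.246×0.38674 = 4.9627.
N = 3970/4.9627 = 799.964.

800 breeding pairs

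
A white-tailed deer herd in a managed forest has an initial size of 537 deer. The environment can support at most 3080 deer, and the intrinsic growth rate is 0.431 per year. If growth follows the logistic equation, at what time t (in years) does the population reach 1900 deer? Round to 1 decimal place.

A = (K − N₀)/N₀ = (3080 − 537)/537 = 4.7356.
Solve 3080/(1 + 4.7356·e^(−0.431t)) = 1900: 1 + 4.7356·e^(−0.431t) = 1.6211, so e^(−0.431t) = 0.131146.
−0.431·t = ln(0.131146) = -2.0314, so t = 2.0314/0.431 = 4.7133.

4.7 years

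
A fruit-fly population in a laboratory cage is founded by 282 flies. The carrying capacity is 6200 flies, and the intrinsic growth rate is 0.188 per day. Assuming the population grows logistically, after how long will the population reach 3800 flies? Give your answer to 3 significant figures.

18.6 days

A = (K − N₀)/N₀ = (6200 − 282)/282 = 20.986.
Solve 6200/(1 + 20.986·e^(−0.188t)) = 3800: 1 + 20.986·e^(−0.188t) = 1.6316, so e^(−0.188t) = 0.0300955.
−0.188·t = ln(0.0300955) = -3.5034, so t = 3.5034/0.188 = 18.635.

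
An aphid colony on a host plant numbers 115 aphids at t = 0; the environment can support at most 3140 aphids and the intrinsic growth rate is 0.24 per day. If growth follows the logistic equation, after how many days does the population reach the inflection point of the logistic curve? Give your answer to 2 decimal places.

13.62 days

Logistic growth is fastest at N = K/2 = 1570.
A = (K − N₀)/N₀ = 26.304. Set K/(1 + A·e^(−rt)) = K/2 → A·e^(−rt) = 1.
e^(−0.24t) = 1/26.304 = 0.0380165, so t = ln(26.304)/0.24 = 3.2697/0.24 = 13.624.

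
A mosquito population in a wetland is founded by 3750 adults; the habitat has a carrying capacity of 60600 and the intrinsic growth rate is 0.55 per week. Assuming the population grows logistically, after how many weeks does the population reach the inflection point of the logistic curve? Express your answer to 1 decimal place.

Logistic growth is fastest at N = K/2 = 30300.
A = (K − N₀)/N₀ = 15.16. Set K/(1 + A·e^(−rt)) = K/2 → A·e^(−rt) = 1.
e^(−0.55t) = 1/15.16 = 0.0659631, so t = ln(15.16)/0.55 = 2.7187/0.55 = 4.943.

4.9 weeks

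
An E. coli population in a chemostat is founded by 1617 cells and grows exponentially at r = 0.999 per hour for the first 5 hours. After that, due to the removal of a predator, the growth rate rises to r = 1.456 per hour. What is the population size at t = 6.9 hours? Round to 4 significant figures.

Phase 1: N(5) = 1617·e^(0.999×5) = 1617·e^4.995 = 238787.
Phase 2 runs for 6.9 − 5 = 1.9 hours at r = 1.456.
N(6.9) = 238787·e^(1.456×1.9) = 238787·e^2.766 = 3.797023×10^6.

3797000 cells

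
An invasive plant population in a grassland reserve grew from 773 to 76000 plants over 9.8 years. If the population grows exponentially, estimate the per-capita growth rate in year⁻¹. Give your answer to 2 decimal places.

0.47 per year

From N(t) = N₀·e^(rt): e^(r·9.8) = 76000/773 = 98.318.
r·9.8 = ln(98.318) = 4.5882, so r = 4.5882/9.8 = 0.46818.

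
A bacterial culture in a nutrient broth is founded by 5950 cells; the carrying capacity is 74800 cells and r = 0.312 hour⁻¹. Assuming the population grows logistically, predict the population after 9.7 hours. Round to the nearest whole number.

A = (K − N₀)/N₀ = (74800 − 5950)/5950 = 11.571.
N(t) = K/(1 + A·e^(−rt)) = 74800/(1 + 11.571×e^(−0.312×9.7)).
e^(−3.026) = 0.04849; denominator = 1 + 11.571×0.04849 = 1.5611.
N = 74800/1.5611 = 47915.

47915 cells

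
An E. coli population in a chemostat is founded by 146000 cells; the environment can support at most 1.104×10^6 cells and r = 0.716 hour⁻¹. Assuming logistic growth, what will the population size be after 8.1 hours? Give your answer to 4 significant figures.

1082000 cells

A = (K − N₀)/N₀ = (1.104×10^6 − 146000)/146000 = 6.5616.
N(t) = K/(1 + A·e^(−rt)) = 1.104×10^6/(1 + 6.5616×e^(−0.716×8.1)).
e^(−5.8) = 0.0030288; denominator = 1 + 6.5616×0.0030288 = 1.0199.
N = 1.104×10^6/1.0199 = 1.082487×10^6.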